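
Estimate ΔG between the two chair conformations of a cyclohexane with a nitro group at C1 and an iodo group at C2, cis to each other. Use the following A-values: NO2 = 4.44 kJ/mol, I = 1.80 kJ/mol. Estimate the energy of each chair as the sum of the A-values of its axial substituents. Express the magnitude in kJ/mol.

2.64 kJ/mol

C1 and C2 have opposite parity, so for the cis isomer the two substituents are one axial and one equatorial in each chair.
Chair I (nitro axial, iodo equatorial): E = 4.44 kJ/mol.
Chair II (nitro equatorial, iodo axial): E = 1.80 kJ/mol.
ΔE = 4.44 − 1.80 = 2.64 kJ/mol; chair II is more stable.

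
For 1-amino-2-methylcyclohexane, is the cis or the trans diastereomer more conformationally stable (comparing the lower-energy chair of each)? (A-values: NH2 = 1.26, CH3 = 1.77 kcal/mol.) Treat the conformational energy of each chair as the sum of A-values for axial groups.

At 1,2 positions (parity opposite): cis → (a,e or e,a); trans → (e,e or a,a).
Best chair for cis: E = 1.26 kcal/mol; best chair for trans: E = 0.00 kcal/mol.
The trans isomer is lower by 1.26 kcal/mol.

trans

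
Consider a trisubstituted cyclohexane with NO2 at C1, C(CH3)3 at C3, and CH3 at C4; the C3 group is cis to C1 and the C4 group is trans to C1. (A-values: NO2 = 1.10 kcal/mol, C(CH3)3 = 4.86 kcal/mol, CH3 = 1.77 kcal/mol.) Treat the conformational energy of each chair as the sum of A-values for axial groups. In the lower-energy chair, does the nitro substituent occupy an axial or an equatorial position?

Chair I (nitro axial, tert-butyl axial, methyl axial): E = 7.73 kcal/mol.
Chair II (nitro equatorial, tert-butyl equatorial, methyl equatorial): E = 0.00 kcal/mol.
Chair II is the more stable (lower-energy) conformer, and in that chair the nitro group is equatorial.

equatorial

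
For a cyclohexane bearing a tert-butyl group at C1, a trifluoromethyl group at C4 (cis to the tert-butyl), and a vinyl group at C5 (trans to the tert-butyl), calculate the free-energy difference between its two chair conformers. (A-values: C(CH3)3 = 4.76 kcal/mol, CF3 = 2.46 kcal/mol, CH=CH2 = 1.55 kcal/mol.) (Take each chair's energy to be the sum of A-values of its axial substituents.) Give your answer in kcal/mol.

Chair I (tert-butyl axial, trifluoromethyl equatorial, vinyl equatorial): E = 4.76 kcal/mol.
Chair II (tert-butyl equatorial, trifluoromethyl axial, vinyl axial): E = 4.01 kcal/mol.
ΔE = 4.76 − 4.01 = 0.75 kcal/mol; chair II is more stable.

0.75 kcal/mol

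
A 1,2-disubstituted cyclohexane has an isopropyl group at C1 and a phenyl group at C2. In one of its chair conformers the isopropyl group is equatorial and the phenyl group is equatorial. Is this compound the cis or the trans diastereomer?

C1 and C2 have opposite parity, so their axial bonds point in opposite directions.
With opposite-parity carbons, two substituents on the same face are one axial and one equatorial; opposite faces give both axial or both equatorial.
Here the groups are equatorial/equatorial → opposite face → trans.

trans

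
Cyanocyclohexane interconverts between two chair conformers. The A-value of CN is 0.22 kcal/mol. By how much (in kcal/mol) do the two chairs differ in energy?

0.22 kcal/mol

A monosubstituted cyclohexane has one chair with the cyano group axial (E = A = 0.22 kcal/mol) and one with it equatorial (E = 0).
ΔE = 0.22 − 0 = 0.22 kcal/mol.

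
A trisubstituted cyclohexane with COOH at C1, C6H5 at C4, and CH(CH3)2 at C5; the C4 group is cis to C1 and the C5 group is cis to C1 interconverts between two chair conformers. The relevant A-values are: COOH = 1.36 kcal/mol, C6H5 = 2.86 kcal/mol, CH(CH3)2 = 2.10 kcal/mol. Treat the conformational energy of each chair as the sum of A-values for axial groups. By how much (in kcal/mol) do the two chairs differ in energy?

Chair I (carboxyl axial, phenyl equatorial, isopropyl axial): E = 3.46 kcal/mol.
Chair II (carboxyl equatorial, phenyl axial, isopropyl equatorial): E = 2.86 kcal/mol.
ΔE = 3.46 − 2.86 = 0.60 kcal/mol; chair II is more stable.

0.60 kcal/mol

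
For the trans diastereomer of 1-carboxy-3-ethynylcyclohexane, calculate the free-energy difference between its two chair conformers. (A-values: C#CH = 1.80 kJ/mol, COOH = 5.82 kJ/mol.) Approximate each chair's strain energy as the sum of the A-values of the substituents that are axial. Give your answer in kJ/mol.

C1 and C3 have the same parity, so for the trans isomer the two substituents are one axial and one equatorial in each chair.
Chair I (ethynyl axial, carboxyl equatorial): E = 1.80 kJ/mol.
Chair II (ethynyl equatorial, carboxyl axial): E = 5.82 kJ/mol.
ΔE = 5.82 − 1.80 = 4.02 kJ/mol; chair I is more stable.

4.02 kJ/mol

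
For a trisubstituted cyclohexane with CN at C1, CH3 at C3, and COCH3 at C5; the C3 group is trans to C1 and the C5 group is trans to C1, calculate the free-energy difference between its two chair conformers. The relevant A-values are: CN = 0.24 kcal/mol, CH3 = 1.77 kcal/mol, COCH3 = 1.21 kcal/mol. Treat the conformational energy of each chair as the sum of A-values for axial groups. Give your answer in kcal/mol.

2.74 kcal/mol

Chair I (cyano axial, methyl equatorial, acetyl equatorial): E = 0.24 kcal/mol.
Chair II (cyano equatorial, methyl axial, acetyl axial): E = 2.98 kcal/mol.
ΔE = 2.98 − 0.24 = 2.74 kcal/mol; chair I is more stable.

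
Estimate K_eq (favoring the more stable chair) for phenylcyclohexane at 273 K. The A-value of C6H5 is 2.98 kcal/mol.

K ≈ 243

One chair has the phenyl group axial (E = 2.98 kcal/mol) and the other has it equatorial (E = 0).
ΔG = 2.98 kcal/mol between the two chairs.
K = exp(ΔG/RT) with R = 1.987×10⁻³ kcal mol⁻¹ K⁻¹ and T = 273 K gives K ≈ 243.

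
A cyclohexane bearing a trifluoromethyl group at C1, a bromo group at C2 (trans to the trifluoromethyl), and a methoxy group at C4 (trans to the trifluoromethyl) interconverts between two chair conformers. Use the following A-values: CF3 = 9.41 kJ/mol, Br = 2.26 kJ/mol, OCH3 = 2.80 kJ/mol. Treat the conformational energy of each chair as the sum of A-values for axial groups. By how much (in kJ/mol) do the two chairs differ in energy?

14.47 kJ/mol

Chair I (trifluoromethyl axial, bromo axial, methoxy axial): E = 14.47 kJ/mol.
Chair II (trifluoromethyl equatorial, bromo equatorial, methoxy equatorial): E = 0.00 kJ/mol.
ΔE = 14.47 − 0.00 = 14.47 kJ/mol; chair II is more stable.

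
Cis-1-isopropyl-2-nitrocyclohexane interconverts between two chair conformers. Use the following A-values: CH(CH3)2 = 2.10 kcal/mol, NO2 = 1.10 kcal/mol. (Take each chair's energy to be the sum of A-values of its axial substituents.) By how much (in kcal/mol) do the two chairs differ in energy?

1.00 kcal/mol

C1 and C2 have opposite parity, so for the cis isomer the two substituents are one axial and one equatorial in each chair.
Chair I (isopropyl axial, nitro equatorial): E = 2.10 kcal/mol.
Chair II (isopropyl equatorial, nitro axial): E = 1.10 kcal/mol.
ΔE = 2.10 − 1.10 = 1.00 kcal/mol; chair II is more stable.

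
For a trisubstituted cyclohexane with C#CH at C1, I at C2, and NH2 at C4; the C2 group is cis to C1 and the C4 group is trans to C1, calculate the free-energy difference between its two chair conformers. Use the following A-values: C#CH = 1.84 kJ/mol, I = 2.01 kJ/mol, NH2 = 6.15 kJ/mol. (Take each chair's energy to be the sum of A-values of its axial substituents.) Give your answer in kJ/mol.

Chair I (ethynyl axial, iodo equatorial, amino axial): E = 7.99 kJ/mol.
Chair II (ethynyl equatorial, iodo axial, amino equatorial): E = 2.01 kJ/mol.
ΔE = 7.99 − 2.01 = 5.98 kJ/mol; chair II is more stable.

5.98 kJ/mol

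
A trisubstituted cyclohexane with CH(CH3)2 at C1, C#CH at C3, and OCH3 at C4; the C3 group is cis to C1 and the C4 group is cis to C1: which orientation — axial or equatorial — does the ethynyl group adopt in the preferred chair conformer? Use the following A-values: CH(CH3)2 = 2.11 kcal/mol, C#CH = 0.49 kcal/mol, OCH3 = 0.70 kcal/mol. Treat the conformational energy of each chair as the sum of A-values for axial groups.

equatorial

Chair I (isopropyl axial, ethynyl axial, methoxy equatorial): E = 2.60 kcal/mol.
Chair II (isopropyl equatorial, ethynyl equatorial, methoxy axial): E = 0.70 kcal/mol.
Chair II is the more stable (lower-energy) conformer, and in that chair the ethynyl group is equatorial.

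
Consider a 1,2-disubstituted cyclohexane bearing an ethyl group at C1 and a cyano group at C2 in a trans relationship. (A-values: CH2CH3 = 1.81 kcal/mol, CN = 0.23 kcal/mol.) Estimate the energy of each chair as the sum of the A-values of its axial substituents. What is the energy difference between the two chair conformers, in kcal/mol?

2.04 kcal/mol

C1 and C2 have opposite parity, so for the trans isomer the two substituents are e,e in one chair and a,a in the other.
Chair I (ethyl axial, cyano axial): E = 2.04 kcal/mol.
Chair II (ethyl equatorial, cyano equatorial): E = 0.00 kcal/mol.
ΔE = 2.04 − 0.00 = 2.04 kcal/mol; chair II is more stable.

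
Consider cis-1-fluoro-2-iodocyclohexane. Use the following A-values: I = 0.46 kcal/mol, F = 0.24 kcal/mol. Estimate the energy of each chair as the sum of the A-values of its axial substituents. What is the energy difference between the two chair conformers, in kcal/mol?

C1 and C2 have opposite parity, so for the cis isomer the two substituents are one axial and one equatorial in each chair.
Chair I (iodo axial, fluoro equatorial): E = 0.46 kcal/mol.
Chair II (iodo equatorial, fluoro axial): E = 0.24 kcal/mol.
ΔE = 0.46 − 0.24 = 0.22 kcal/mol; chair II is more stable.

0.22 kcal/mol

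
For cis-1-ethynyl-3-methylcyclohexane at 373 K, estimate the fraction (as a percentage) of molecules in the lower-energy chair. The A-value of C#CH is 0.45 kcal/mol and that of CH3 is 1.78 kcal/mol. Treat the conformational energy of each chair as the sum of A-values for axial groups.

C1 and C3 have the same parity, so for the cis isomer the two substituents are e,e in one chair and a,a in the other.
Chair I (ethynyl axial, methyl axial): E = 2.23 kcal/mol; chair II (ethynyl equatorial, methyl equatorial): E = 0.00 kcal/mol.
ΔG = 2.23 kcal/mol between the two chairs.
K = exp(ΔG/RT) with R = 1.987×10⁻³ kcal mol⁻¹ K⁻¹ and T = 373 K gives K ≈ 20.3.
Fraction in the lower-energy chair = K/(K+1) = 95.3%.

95.3%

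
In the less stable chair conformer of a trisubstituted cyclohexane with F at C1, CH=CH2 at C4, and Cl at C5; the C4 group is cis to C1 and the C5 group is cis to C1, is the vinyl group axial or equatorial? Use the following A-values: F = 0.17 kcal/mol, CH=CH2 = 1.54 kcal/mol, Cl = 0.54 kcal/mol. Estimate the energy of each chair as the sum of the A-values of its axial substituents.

axial

Chair I (fluoro axial, vinyl equatorial, chloro axial): E = 0.71 kcal/mol.
Chair II (fluoro equatorial, vinyl axial, chloro equatorial): E = 1.54 kcal/mol.
Chair II is the less stable (higher-energy) conformer, and in that chair the vinyl group is axial.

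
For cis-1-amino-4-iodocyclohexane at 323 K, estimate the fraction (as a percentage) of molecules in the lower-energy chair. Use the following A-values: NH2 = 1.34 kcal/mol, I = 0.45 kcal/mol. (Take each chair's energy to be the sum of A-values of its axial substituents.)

80.0%

C1 and C4 have opposite parity, so for the cis isomer the two substituents are one axial and one equatorial in each chair.
Chair I (amino axial, iodo equatorial): E = 1.34 kcal/mol; chair II (amino equatorial, iodo axial): E = 0.45 kcal/mol.
ΔG = 0.89 kcal/mol between the two chairs.
K = exp(ΔG/RT) with R = 1.987×10⁻³ kcal mol⁻¹ K⁻¹ and T = 323 K gives K ≈ 4.
Fraction in the lower-energy chair = K/(K+1) = 80.0%.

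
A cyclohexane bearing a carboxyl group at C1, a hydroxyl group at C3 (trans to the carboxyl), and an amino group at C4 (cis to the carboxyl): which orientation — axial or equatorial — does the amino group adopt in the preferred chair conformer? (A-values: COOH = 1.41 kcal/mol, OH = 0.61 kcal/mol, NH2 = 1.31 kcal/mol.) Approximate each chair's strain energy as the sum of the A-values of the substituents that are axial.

equatorial

Chair I (carboxyl axial, hydroxyl equatorial, amino equatorial): E = 1.41 kcal/mol.
Chair II (carboxyl equatorial, hydroxyl axial, amino axial): E = 1.92 kcal/mol.
Chair I is the more stable (lower-energy) conformer, and in that chair the amino group is equatorial.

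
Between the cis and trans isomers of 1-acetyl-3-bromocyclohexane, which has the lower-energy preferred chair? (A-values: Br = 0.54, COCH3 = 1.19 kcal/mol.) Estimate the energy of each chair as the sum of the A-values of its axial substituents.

cis

At 1,3 positions (parity same): cis → (e,e or a,a); trans → (a,e or e,a).
Best chair for cis: E = 0.00 kcal/mol; best chair for trans: E = 0.54 kcal/mol.
The cis isomer is lower by 0.54 kcal/mol.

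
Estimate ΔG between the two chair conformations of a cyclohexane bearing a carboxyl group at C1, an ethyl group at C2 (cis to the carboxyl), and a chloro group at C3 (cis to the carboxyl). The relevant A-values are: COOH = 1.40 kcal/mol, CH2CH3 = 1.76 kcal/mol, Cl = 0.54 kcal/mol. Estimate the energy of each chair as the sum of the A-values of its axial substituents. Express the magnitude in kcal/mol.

Chair I (carboxyl axial, ethyl equatorial, chloro axial): E = 1.94 kcal/mol.
Chair II (carboxyl equatorial, ethyl axial, chloro equatorial): E = 1.76 kcal/mol.
ΔE = 1.94 − 1.76 = 0.18 kcal/mol; chair II is more stable.

0.18 kcal/mol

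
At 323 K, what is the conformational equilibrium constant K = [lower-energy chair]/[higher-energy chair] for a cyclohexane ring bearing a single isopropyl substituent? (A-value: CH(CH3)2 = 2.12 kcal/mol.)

One chair has the isopropyl group axial (E = 2.12 kcal/mol) and the other has it equatorial (E = 0).
ΔG = 2.12 kcal/mol between the two chairs.
K = exp(ΔG/RT) with R = 1.987×10⁻³ kcal mol⁻¹ K⁻¹ and T = 323 K gives K ≈ 27.2.

K ≈ 27.2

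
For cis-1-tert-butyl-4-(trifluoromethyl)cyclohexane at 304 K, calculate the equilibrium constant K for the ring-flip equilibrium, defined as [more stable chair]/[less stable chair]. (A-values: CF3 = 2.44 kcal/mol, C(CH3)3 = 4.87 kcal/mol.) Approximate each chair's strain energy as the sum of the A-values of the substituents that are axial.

K ≈ 55.9

C1 and C4 have opposite parity, so for the cis isomer the two substituents are one axial and one equatorial in each chair.
Chair I (trifluoromethyl axial, tert-butyl equatorial): E = 2.44 kcal/mol; chair II (trifluoromethyl equatorial, tert-butyl axial): E = 4.87 kcal/mol.
ΔG = 2.43 kcal/mol between the two chairs.
K = exp(ΔG/RT) with R = 1.987×10⁻³ kcal mol⁻¹ K⁻¹ and T = 304 K gives K ≈ 55.9.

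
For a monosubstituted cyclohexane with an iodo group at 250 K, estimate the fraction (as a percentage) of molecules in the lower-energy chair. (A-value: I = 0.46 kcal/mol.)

71.6%

One chair has the iodo group axial (E = 0.46 kcal/mol) and the other has it equatorial (E = 0).
ΔG = 0.46 kcal/mol between the two chairs.
K = exp(ΔG/RT) with R = 1.987×10⁻³ kcal mol⁻¹ K⁻¹ and T = 250 K gives K ≈ 2.52.
Fraction in the lower-energy chair = K/(K+1) = 71.6%.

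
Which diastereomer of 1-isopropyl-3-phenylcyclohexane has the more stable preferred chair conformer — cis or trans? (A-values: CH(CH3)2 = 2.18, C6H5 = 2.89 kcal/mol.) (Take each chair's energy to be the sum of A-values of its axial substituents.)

At 1,3 positions (parity same): cis → (e,e or a,a); trans → (a,e or e,a).
Best chair for cis: E = 0.00 kcal/mol; best chair for trans: E = 2.18 kcal/mol.
The cis isomer is lower by 2.18 kcal/mol.

cis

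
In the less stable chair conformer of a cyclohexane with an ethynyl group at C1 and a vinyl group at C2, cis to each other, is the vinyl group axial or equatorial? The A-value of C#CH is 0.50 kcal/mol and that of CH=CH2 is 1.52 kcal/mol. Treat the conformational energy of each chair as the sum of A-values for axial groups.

axial

C1 and C2 have opposite parity, so for the cis isomer the two substituents are one axial and one equatorial in each chair.
Chair I (ethynyl axial, vinyl equatorial): E = 0.50 kcal/mol.
Chair II (ethynyl equatorial, vinyl axial): E = 1.52 kcal/mol.
Chair II is the less stable (higher-energy) conformer, and in that chair the vinyl group is axial.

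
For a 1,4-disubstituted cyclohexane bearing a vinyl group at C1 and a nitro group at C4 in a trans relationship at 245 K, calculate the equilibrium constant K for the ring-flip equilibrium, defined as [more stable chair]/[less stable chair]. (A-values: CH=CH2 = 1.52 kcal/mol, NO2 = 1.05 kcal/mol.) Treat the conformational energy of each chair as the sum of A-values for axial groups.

K ≈ 196

C1 and C4 have opposite parity, so for the trans isomer the two substituents are e,e in one chair and a,a in the other.
Chair I (vinyl axial, nitro axial): E = 2.57 kcal/mol; chair II (vinyl equatorial, nitro equatorial): E = 0.00 kcal/mol.
ΔG = 2.57 kcal/mol between the two chairs.
K = exp(ΔG/RT) with R = 1.987×10⁻³ kcal mol⁻¹ K⁻¹ and T = 245 K gives K ≈ 196.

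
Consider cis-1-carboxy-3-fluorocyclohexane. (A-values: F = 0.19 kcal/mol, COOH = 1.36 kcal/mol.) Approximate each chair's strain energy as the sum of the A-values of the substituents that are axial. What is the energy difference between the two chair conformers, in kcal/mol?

C1 and C3 have the same parity, so for the cis isomer the two substituents are e,e in one chair and a,a in the other.
Chair I (fluoro axial, carboxyl axial): E = 1.55 kcal/mol.
Chair II (fluoro equatorial, carboxyl equatorial): E = 0.00 kcal/mol.
ΔE = 1.55 − 0.00 = 1.55 kcal/mol; chair II is more stable.

1.55 kcal/mol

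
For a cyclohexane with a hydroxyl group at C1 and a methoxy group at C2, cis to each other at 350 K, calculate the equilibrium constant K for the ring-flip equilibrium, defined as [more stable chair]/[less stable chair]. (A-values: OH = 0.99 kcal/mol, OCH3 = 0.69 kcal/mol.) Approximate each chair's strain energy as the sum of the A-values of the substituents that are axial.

C1 and C2 have opposite parity, so for the cis isomer the two substituents are one axial and one equatorial in each chair.
Chair I (hydroxyl axial, methoxy equatorial): E = 0.99 kcal/mol; chair II (hydroxyl equatorial, methoxy axial): E = 0.69 kcal/mol.
ΔG = 0.30 kcal/mol between the two chairs.
K = exp(ΔG/RT) with R = 1.987×10⁻³ kcal mol⁻¹ K⁻¹ and T = 350 K gives K ≈ 1.54.

K ≈ 1.54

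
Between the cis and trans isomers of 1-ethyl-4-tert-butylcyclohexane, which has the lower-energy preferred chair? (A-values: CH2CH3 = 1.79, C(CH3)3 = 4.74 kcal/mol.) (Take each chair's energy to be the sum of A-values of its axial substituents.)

trans

At 1,4 positions (parity opposite): cis → (a,e or e,a); trans → (e,e or a,a).
Best chair for cis: E = 1.79 kcal/mol; best chair for trans: E = 0.00 kcal/mol.
The trans isomer is lower by 1.79 kcal/mol.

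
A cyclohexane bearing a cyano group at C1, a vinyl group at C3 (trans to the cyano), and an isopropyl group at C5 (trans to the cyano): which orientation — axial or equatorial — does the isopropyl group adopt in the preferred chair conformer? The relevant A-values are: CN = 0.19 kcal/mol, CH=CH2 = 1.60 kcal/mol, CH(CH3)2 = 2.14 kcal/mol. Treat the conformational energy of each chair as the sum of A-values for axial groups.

Chair I (cyano axial, vinyl equatorial, isopropyl equatorial): E = 0.19 kcal/mol.
Chair II (cyano equatorial, vinyl axial, isopropyl axial): E = 3.74 kcal/mol.
Chair I is the more stable (lower-energy) conformer, and in that chair the isopropyl group is equatorial.

equatorial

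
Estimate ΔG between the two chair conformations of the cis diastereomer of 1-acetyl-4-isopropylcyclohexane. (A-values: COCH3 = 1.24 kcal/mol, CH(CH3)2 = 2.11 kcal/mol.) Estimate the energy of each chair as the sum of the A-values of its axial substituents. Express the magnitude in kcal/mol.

0.87 kcal/mol

C1 and C4 have opposite parity, so for the cis isomer the two substituents are one axial and one equatorial in each chair.
Chair I (acetyl axial, isopropyl equatorial): E = 1.24 kcal/mol.
Chair II (acetyl equatorial, isopropyl axial): E = 2.11 kcal/mol.
ΔE = 2.11 − 1.24 = 0.87 kcal/mol; chair I is more stable.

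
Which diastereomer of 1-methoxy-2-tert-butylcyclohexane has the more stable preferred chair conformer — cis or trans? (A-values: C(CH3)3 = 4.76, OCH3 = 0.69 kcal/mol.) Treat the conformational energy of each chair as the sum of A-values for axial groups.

At 1,2 positions (parity opposite): cis → (a,e or e,a); trans → (e,e or a,a).
Best chair for cis: E = 0.69 kcal/mol; best chair for trans: E = 0.00 kcal/mol.
The trans isomer is lower by 0.69 kcal/mol.

trans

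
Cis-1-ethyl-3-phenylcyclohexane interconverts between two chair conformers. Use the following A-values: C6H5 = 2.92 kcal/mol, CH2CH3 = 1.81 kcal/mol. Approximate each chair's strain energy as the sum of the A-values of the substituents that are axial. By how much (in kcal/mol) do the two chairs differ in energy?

4.73 kcal/mol

C1 and C3 have the same parity, so for the cis isomer the two substituents are e,e in one chair and a,a in the other.
Chair I (phenyl axial, ethyl axial): E = 4.73 kcal/mol.
Chair II (phenyl equatorial, ethyl equatorial): E = 0.00 kcal/mol.
ΔE = 4.73 − 0.00 = 4.73 kcal/mol; chair II is more stable.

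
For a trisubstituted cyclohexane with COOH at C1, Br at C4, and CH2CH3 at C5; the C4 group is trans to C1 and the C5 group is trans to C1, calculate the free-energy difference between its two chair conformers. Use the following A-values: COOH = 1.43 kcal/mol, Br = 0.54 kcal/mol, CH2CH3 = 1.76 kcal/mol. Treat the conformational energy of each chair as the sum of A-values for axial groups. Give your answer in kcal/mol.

Chair I (carboxyl axial, bromo axial, ethyl equatorial): E = 1.97 kcal/mol.
Chair II (carboxyl equatorial, bromo equatorial, ethyl axial): E = 1.76 kcal/mol.
ΔE = 1.97 − 1.76 = 0.21 kcal/mol; chair II is more stable.

0.21 kcal/mol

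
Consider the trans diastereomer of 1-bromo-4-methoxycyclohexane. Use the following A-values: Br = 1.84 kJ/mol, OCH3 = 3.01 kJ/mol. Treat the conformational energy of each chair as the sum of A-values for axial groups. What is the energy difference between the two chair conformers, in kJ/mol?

C1 and C4 have opposite parity, so for the trans isomer the two substituents are e,e in one chair and a,a in the other.
Chair I (bromo axial, methoxy axial): E = 4.85 kJ/mol.
Chair II (bromo equatorial, methoxy equatorial): E = 0.00 kJ/mol.
ΔE = 4.85 − 0.00 = 4.85 kJ/mol; chair II is more stable.

4.85 kJ/mol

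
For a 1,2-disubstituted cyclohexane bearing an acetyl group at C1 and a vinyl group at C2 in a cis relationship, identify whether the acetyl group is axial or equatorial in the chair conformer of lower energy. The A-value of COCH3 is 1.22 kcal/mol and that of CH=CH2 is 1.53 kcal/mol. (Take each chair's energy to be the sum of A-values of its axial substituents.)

axial

C1 and C2 have opposite parity, so for the cis isomer the two substituents are one axial and one equatorial in each chair.
Chair I (acetyl axial, vinyl equatorial): E = 1.22 kcal/mol.
Chair II (acetyl equatorial, vinyl axial): E = 1.53 kcal/mol.
Chair I is the more stable (lower-energy) conformer, and in that chair the acetyl group is axial.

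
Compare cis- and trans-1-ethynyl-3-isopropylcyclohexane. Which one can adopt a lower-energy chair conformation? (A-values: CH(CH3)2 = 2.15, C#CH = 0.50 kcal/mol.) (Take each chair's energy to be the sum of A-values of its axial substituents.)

cis

At 1,3 positions (parity same): cis → (e,e or a,a); trans → (a,e or e,a).
Best chair for cis: E = 0.00 kcal/mol; best chair for trans: E = 0.50 kcal/mol.
The cis isomer is lower by 0.50 kcal/mol.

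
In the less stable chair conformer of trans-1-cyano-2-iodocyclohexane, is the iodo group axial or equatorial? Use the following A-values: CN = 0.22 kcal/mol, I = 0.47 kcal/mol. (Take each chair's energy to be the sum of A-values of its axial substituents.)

axial

C1 and C2 have opposite parity, so for the trans isomer the two substituents are e,e in one chair and a,a in the other.
Chair I (cyano axial, iodo axial): E = 0.69 kcal/mol.
Chair II (cyano equatorial, iodo equatorial): E = 0.00 kcal/mol.
Chair I is the less stable (higher-energy) conformer, and in that chair the iodo group is axial.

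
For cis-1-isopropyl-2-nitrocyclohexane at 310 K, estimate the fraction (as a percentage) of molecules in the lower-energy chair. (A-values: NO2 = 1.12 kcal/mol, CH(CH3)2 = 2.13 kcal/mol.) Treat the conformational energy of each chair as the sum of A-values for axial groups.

C1 and C2 have opposite parity, so for the cis isomer the two substituents are one axial and one equatorial in each chair.
Chair I (nitro axial, isopropyl equatorial): E = 1.12 kcal/mol; chair II (nitro equatorial, isopropyl axial): E = 2.13 kcal/mol.
ΔG = 1.01 kcal/mol between the two chairs.
K = exp(ΔG/RT) with R = 1.987×10⁻³ kcal mol⁻¹ K⁻¹ and T = 310 K gives K ≈ 5.15.
Fraction in the lower-energy chair = K/(K+1) = 83.7%.

83.7%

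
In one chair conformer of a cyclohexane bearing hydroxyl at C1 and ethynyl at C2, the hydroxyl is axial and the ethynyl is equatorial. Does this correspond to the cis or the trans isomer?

C1 and C2 have opposite parity, so their axial bonds point in opposite directions.
With opposite-parity carbons, two substituents on the same face are one axial and one equatorial; opposite faces give both axial or both equatorial.
Here the groups are axial/equatorial → same face → cis.

cis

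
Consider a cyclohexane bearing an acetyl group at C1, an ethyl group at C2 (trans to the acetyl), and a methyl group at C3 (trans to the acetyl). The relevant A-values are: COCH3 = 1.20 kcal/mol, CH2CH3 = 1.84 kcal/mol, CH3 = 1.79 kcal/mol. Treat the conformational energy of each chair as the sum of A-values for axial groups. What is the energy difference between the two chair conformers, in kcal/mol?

Chair I (acetyl axial, ethyl axial, methyl equatorial): E = 3.04 kcal/mol.
Chair II (acetyl equatorial, ethyl equatorial, methyl axial): E = 1.79 kcal/mol.
ΔE = 3.04 − 1.79 = 1.25 kcal/mol; chair II is more stable.

1.25 kcal/mol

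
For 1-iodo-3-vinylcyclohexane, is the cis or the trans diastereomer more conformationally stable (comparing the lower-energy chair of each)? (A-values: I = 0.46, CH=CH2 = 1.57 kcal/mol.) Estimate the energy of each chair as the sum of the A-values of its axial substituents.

cis

At 1,3 positions (parity same): cis → (e,e or a,a); trans → (a,e or e,a).
Best chair for cis: E = 0.00 kcal/mol; best chair for trans: E = 0.46 kcal/mol.
The cis isomer is lower by 0.46 kcal/mol.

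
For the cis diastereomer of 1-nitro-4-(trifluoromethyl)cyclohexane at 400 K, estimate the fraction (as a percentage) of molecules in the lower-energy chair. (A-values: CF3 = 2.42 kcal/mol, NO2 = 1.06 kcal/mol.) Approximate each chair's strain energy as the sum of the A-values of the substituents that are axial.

84.7%

C1 and C4 have opposite parity, so for the cis isomer the two substituents are one axial and one equatorial in each chair.
Chair I (trifluoromethyl axial, nitro equatorial): E = 2.42 kcal/mol; chair II (trifluoromethyl equatorial, nitro axial): E = 1.06 kcal/mol.
ΔG = 1.36 kcal/mol between the two chairs.
K = exp(ΔG/RT) with R = 1.987×10⁻³ kcal mol⁻¹ K⁻¹ and T = 400 K gives K ≈ 5.54.
Fraction in the lower-energy chair = K/(K+1) = 84.7%.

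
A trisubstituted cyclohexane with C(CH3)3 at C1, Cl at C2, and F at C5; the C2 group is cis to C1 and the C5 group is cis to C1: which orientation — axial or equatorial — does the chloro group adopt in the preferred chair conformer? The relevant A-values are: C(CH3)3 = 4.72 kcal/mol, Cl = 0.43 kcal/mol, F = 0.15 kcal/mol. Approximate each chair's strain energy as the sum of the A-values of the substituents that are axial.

axial

Chair I (tert-butyl axial, chloro equatorial, fluoro axial): E = 4.87 kcal/mol.
Chair II (tert-butyl equatorial, chloro axial, fluoro equatorial): E = 0.43 kcal/mol.
Chair II is the more stable (lower-energy) conformer, and in that chair the chloro group is axial.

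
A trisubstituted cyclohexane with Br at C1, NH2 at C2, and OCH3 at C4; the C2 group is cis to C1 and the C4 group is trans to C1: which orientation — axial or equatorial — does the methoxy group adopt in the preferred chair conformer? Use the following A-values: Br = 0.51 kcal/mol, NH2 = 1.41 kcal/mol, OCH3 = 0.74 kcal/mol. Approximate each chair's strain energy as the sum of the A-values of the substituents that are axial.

Chair I (bromo axial, amino equatorial, methoxy axial): E = 1.25 kcal/mol.
Chair II (bromo equatorial, amino axial, methoxy equatorial): E = 1.41 kcal/mol.
Chair I is the more stable (lower-energy) conformer, and in that chair the methoxy group is axial.

axial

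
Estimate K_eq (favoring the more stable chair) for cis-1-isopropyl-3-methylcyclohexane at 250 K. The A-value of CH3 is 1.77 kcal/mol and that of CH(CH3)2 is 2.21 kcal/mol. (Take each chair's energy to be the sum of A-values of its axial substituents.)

K ≈ 3017

C1 and C3 have the same parity, so for the cis isomer the two substituents are e,e in one chair and a,a in the other.
Chair I (methyl axial, isopropyl axial): E = 3.98 kcal/mol; chair II (methyl equatorial, isopropyl equatorial): E = 0.00 kcal/mol.
ΔG = 3.98 kcal/mol between the two chairs.
K = exp(ΔG/RT) with R = 1.987×10⁻³ kcal mol⁻¹ K⁻¹ and T = 250 K gives K ≈ 3.02e+03.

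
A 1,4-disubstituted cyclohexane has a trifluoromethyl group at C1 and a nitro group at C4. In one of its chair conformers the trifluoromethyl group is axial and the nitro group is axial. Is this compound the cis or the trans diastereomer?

trans

C1 and C4 have opposite parity, so their axial bonds point in opposite directions.
With opposite-parity carbons, two substituents on the same face are one axial and one equatorial; opposite faces give both axial or both equatorial.
Here the groups are axial/axial → opposite face → trans.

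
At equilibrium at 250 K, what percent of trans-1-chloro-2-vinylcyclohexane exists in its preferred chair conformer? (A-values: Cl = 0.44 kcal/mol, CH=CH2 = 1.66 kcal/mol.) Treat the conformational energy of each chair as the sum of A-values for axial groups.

98.6%

C1 and C2 have opposite parity, so for the trans isomer the two substituents are e,e in one chair and a,a in the other.
Chair I (chloro axial, vinyl axial): E = 2.10 kcal/mol; chair II (chloro equatorial, vinyl equatorial): E = 0.00 kcal/mol.
ΔG = 2.10 kcal/mol between the two chairs.
K = exp(ΔG/RT) with R = 1.987×10⁻³ kcal mol⁻¹ K⁻¹ and T = 250 K gives K ≈ 68.5.
Fraction in the lower-energy chair = K/(K+1) = 98.6%.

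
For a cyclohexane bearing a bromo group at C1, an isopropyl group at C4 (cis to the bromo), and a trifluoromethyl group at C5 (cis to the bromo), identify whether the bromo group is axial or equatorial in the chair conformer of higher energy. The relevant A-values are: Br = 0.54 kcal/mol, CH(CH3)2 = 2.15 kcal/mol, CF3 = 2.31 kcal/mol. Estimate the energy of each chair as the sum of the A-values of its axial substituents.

Chair I (bromo axial, isopropyl equatorial, trifluoromethyl axial): E = 2.85 kcal/mol.
Chair II (bromo equatorial, isopropyl axial, trifluoromethyl equatorial): E = 2.15 kcal/mol.
Chair I is the less stable (higher-energy) conformer, and in that chair the bromo group is axial.

axial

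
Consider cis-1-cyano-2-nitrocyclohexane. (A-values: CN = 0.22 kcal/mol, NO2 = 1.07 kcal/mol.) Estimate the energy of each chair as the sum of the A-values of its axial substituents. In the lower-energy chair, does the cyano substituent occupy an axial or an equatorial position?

C1 and C2 have opposite parity, so for the cis isomer the two substituents are one axial and one equatorial in each chair.
Chair I (cyano axial, nitro equatorial): E = 0.22 kcal/mol.
Chair II (cyano equatorial, nitro axial): E = 1.07 kcal/mol.
Chair I is the more stable (lower-energy) conformer, and in that chair the cyano group is axial.

axial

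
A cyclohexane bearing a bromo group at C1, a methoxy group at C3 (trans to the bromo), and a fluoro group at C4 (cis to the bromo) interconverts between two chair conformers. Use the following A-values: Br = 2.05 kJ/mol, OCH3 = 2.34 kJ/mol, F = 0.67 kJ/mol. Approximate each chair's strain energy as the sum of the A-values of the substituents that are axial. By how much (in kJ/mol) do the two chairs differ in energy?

0.96 kJ/mol

Chair I (bromo axial, methoxy equatorial, fluoro equatorial): E = 2.05 kJ/mol.
Chair II (bromo equatorial, methoxy axial, fluoro axial): E = 3.01 kJ/mol.
ΔE = 3.01 − 2.05 = 0.96 kJ/mol; chair I is more stable.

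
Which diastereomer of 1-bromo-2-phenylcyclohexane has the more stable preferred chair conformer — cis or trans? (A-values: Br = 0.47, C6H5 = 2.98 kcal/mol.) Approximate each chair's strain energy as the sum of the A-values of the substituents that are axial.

trans

At 1,2 positions (parity opposite): cis → (a,e or e,a); trans → (e,e or a,a).
Best chair for cis: E = 0.47 kcal/mol; best chair for trans: E = 0.00 kcal/mol.
The trans isomer is lower by 0.47 kcal/mol.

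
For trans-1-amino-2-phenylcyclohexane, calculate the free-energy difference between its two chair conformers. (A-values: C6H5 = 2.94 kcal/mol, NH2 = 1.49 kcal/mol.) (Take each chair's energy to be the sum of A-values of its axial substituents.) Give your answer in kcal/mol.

C1 and C2 have opposite parity, so for the trans isomer the two substituents are e,e in one chair and a,a in the other.
Chair I (phenyl axial, amino axial): E = 4.43 kcal/mol.
Chair II (phenyl equatorial, amino equatorial): E = 0.00 kcal/mol.
ΔE = 4.43 − 0.00 = 4.43 kcal/mol; chair II is more stable.

4.43 kcal/mol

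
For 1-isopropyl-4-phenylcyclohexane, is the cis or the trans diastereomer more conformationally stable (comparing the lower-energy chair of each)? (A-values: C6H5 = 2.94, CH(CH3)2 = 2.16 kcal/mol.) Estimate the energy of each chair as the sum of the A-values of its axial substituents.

trans

At 1,4 positions (parity opposite): cis → (a,e or e,a); trans → (e,e or a,a).
Best chair for cis: E = 2.16 kcal/mol; best chair for trans: E = 0.00 kcal/mol.
The trans isomer is lower by 2.16 kcal/mol.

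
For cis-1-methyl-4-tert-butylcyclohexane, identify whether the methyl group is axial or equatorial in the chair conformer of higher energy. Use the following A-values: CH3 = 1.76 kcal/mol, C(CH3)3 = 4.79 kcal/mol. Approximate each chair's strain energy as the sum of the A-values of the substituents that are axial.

equatorial

C1 and C4 have opposite parity, so for the cis isomer the two substituents are one axial and one equatorial in each chair.
Chair I (methyl axial, tert-butyl equatorial): E = 1.76 kcal/mol.
Chair II (methyl equatorial, tert-butyl axial): E = 4.79 kcal/mol.
Chair II is the less stable (higher-energy) conformer, and in that chair the methyl group is equatorial.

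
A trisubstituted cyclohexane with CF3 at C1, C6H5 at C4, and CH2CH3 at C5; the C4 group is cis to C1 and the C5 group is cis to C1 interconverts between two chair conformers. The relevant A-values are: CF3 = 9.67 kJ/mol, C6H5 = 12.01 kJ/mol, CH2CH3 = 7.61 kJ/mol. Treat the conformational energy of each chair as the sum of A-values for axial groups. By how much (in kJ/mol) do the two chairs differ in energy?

5.27 kJ/mol

Chair I (trifluoromethyl axial, phenyl equatorial, ethyl axial): E = 17.28 kJ/mol.
Chair II (trifluoromethyl equatorial, phenyl axial, ethyl equatorial): E = 12.01 kJ/mol.
ΔE = 17.28 − 12.01 = 5.27 kJ/mol; chair II is more stable.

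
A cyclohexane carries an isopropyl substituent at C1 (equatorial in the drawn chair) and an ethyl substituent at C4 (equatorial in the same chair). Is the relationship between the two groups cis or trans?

trans

C1 and C4 have opposite parity, so their axial bonds point in opposite directions.
With opposite-parity carbons, two substituents on the same face are one axial and one equatorial; opposite faces give both axial or both equatorial.
Here the groups are equatorial/equatorial → opposite face → trans.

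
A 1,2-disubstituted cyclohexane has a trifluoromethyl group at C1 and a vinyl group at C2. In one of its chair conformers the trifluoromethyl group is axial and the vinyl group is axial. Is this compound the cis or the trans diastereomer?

trans

C1 and C2 have opposite parity, so their axial bonds point in opposite directions.
With opposite-parity carbons, two substituents on the same face are one axial and one equatorial; opposite faces give both axial or both equatorial.
Here the groups are axial/axial → opposite face → trans.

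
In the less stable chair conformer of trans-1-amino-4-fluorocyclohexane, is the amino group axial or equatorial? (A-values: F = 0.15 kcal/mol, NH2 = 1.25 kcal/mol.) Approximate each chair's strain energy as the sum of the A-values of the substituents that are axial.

axial

C1 and C4 have opposite parity, so for the trans isomer the two substituents are e,e in one chair and a,a in the other.
Chair I (fluoro axial, amino axial): E = 1.40 kcal/mol.
Chair II (fluoro equatorial, amino equatorial): E = 0.00 kcal/mol.
Chair I is the less stable (higher-energy) conformer, and in that chair the amino group is axial.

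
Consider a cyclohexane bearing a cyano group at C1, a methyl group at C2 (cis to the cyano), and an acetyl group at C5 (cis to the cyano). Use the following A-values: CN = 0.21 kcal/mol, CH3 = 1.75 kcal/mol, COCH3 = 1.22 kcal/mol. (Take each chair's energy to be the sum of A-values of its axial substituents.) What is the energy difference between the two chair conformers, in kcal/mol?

0.32 kcal/mol

Chair I (cyano axial, methyl equatorial, acetyl axial): E = 1.43 kcal/mol.
Chair II (cyano equatorial, methyl axial, acetyl equatorial): E = 1.75 kcal/mol.
ΔE = 1.75 − 1.43 = 0.32 kcal/mol; chair I is more stable.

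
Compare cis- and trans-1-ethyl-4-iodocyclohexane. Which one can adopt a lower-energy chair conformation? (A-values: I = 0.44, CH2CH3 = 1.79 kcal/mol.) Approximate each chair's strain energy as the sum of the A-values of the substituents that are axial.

At 1,4 positions (parity opposite): cis → (a,e or e,a); trans → (e,e or a,a).
Best chair for cis: E = 0.44 kcal/mol; best chair for trans: E = 0.00 kcal/mol.
The trans isomer is lower by 0.44 kcal/mol.

trans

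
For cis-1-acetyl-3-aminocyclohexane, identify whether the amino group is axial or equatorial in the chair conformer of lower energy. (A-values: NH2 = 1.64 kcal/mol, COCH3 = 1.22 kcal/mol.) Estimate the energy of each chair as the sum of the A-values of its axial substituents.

equatorial

C1 and C3 have the same parity, so for the cis isomer the two substituents are e,e in one chair and a,a in the other.
Chair I (amino axial, acetyl axial): E = 2.86 kcal/mol.
Chair II (amino equatorial, acetyl equatorial): E = 0.00 kcal/mol.
Chair II is the more stable (lower-energy) conformer, and in that chair the amino group is equatorial.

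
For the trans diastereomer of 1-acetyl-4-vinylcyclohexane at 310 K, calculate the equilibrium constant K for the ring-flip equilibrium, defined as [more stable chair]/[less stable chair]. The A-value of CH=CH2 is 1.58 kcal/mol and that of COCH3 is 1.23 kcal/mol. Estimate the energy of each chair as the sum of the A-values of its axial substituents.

K ≈ 95.8

C1 and C4 have opposite parity, so for the trans isomer the two substituents are e,e in one chair and a,a in the other.
Chair I (vinyl axial, acetyl axial): E = 2.81 kcal/mol; chair II (vinyl equatorial, acetyl equatorial): E = 0.00 kcal/mol.
ΔG = 2.81 kcal/mol between the two chairs.
K = exp(ΔG/RT) with R = 1.987×10⁻³ kcal mol⁻¹ K⁻¹ and T = 310 K gives K ≈ 95.8.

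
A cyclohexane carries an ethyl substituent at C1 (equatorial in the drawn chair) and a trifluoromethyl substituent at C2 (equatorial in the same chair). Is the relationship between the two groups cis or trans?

C1 and C2 have opposite parity, so their axial bonds point in opposite directions.
With opposite-parity carbons, two substituents on the same face are one axial and one equatorial; opposite faces give both axial or both equatorial.
Here the groups are equatorial/equatorial → opposite face → trans.

trans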